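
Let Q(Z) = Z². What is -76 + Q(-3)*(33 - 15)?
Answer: 86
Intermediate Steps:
-76 + Q(-3)*(33 - 15) = -76 + (-3)²*(33 - 15) = -76 + 9*18 = -76 + 162 = 86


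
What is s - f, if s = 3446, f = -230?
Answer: 3676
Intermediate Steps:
s - f = 3446 - 1*(-230) = 3446 + 230 = 3676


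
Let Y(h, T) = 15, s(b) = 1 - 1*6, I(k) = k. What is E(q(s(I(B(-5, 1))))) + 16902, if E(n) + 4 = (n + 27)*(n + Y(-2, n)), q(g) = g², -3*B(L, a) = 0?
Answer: 18978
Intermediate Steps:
B(L, a) = 0 (B(L, a) = -⅓*0 = 0)
s(b) = -5 (s(b) = 1 - 6 = -5)
E(n) = -4 + (15 + n)*(27 + n) (E(n) = -4 + (n + 27)*(n + 15) = -4 + (27 + n)*(15 + n) = -4 + (15 + n)*(27 + n))
E(q(s(I(B(-5, 1))))) + 16902 = (401 + ((-5)²)² + 42*(-5)²) + 16902 = (401 + 25² + 42*25) + 16902 = (401 + 625 + 1050) + 16902 = 2076 + 16902 = 18978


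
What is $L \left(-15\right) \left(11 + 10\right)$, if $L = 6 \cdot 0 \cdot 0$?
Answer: $0$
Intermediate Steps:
$L = 0$ ($L = 0 \cdot 0 = 0$)
$L \left(-15\right) \left(11 + 10\right) = 0 \left(-15\right) \left(11 + 10\right) = 0 \cdot 21 = 0$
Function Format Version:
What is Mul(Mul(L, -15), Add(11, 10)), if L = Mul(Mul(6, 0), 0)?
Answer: 0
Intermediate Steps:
L = 0 (L = Mul(0, 0) = 0)
Mul(Mul(L, -15), Add(11, 10)) = Mul(Mul(0, -15), Add(11, 10)) = Mul(0, 21) = 0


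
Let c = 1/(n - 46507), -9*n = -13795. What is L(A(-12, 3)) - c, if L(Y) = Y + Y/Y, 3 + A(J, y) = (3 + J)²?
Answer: 31976681/404768 ≈ 79.000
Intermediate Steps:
n = 13795/9 (n = -⅑*(-13795) = 13795/9 ≈ 1532.8)
c = -9/404768 (c = 1/(13795/9 - 46507) = 1/(-404768/9) = -9/404768 ≈ -2.2235e-5)
A(J, y) = -3 + (3 + J)²
L(Y) = 1 + Y (L(Y) = Y + 1 = 1 + Y)
L(A(-12, 3)) - c = (1 + (-3 + (3 - 12)²)) - 1*(-9/404768) = (1 + (-3 + (-9)²)) + 9/404768 = (1 + (-3 + 81)) + 9/404768 = (1 + 78) + 9/404768 = 79 + 9/404768 = 31976681/404768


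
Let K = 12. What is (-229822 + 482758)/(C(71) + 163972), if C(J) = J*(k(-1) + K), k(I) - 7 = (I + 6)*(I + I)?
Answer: 252936/164611 ≈ 1.5366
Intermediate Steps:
k(I) = 7 + 2*I*(6 + I) (k(I) = 7 + (I + 6)*(I + I) = 7 + (6 + I)*(2*I) = 7 + 2*I*(6 + I))
C(J) = 9*J (C(J) = J*((7 + 2*(-1)**2 + 12*(-1)) + 12) = J*((7 + 2*1 - 12) + 12) = J*((7 + 2 - 12) + 12) = J*(-3 + 12) = J*9 = 9*J)
(-229822 + 482758)/(C(71) + 163972) = (-229822 + 482758)/(9*71 + 163972) = 252936/(639 + 163972) = 252936/164611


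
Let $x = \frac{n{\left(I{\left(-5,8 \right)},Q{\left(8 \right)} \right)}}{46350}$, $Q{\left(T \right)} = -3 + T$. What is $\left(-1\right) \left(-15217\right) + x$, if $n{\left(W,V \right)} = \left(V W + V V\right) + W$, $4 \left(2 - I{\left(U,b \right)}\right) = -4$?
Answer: $\frac{705307993}{46350} \approx 15217.0$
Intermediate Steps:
$I{\left(U,b \right)} = 3$ ($I{\left(U,b \right)} = 2 - -1 = 2 + 1 = 3$)
$n{\left(W,V \right)} = W + V^{2} + V W$ ($n{\left(W,V \right)} = \left(V W + V^{2}\right) + W = \left(V^{2} + V W\right) + W = W + V^{2} + V W$)
$x = \frac{43}{46350}$ ($x = \frac{3 + \left(-3 + 8\right)^{2} + \left(-3 + 8\right) 3}{46350} = \left(3 + 5^{2} + 5 \cdot 3\right) \frac{1}{46350} = \left(3 + 25 + 15\right) \frac{1}{46350} = 43 \cdot \frac{1}{46350} = \frac{43}{46350} \approx 0.00092772$)
$\left(-1\right) \left(-15217\right) + x = \left(-1\right) \left(-15217\right) + \frac{43}{46350} = 15217 + \frac{43}{46350} = \frac{705307993}{46350}$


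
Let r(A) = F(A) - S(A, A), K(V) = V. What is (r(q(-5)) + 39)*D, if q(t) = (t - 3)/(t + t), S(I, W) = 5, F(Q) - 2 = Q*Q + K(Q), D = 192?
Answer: 179712/25 ≈ 7188.5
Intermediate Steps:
F(Q) = 2 + Q + Q² (F(Q) = 2 + (Q*Q + Q) = 2 + (Q² + Q) = 2 + (Q + Q²) = 2 + Q + Q²)
q(t) = (-3 + t)/(2*t) (q(t) = (-3 + t)/((2*t)) = (-3 + t)*(1/(2*t)) = (-3 + t)/(2*t))
r(A) = -3 + A + A² (r(A) = (2 + A + A²) - 1*5 = (2 + A + A²) - 5 = -3 + A + A²)
(r(q(-5)) + 39)*D = ((-3 + (½)*(-3 - 5)/(-5) + ((½)*(-3 - 5)/(-5))²) + 39)*192 = ((-3 + (½)*(-⅕)*(-8) + ((½)*(-⅕)*(-8))²) + 39)*192 = ((-3 + ⅘ + (⅘)²) + 39)*192 = ((-3 + ⅘ + 16/25) + 39)*192 = (-39/25 + 39)*192 = (936/25)*192 = 179712/25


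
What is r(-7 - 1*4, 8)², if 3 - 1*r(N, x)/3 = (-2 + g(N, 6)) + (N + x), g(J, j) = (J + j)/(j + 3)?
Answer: 5929/9 ≈ 658.78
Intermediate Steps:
g(J, j) = (J + j)/(3 + j)
r(N, x) = 13 - 3*x - 10*N/3 (r(N, x) = 9 - 3*((-2 + (N + 6)/(3 + 6)) + (N + x)) = 9 - 3*((-2 + (6 + N)/9) + (N + x)) = 9 - 3*((-2 + (⅔ + N/9)) + (N + x)) = 9 - 3*((-4/3 + N/9) + (N + x)) = 9 - 3*(-4/3 + x + 10*N/9) = 9 + (4 - 3*x - 10*N/3) = 13 - 3*x - 10*N/3)
r(-7 - 1*4, 8)² = (13 - 3*8 - 10*(-7 - 1*4)/3)² = (13 - 24 - 10*(-7 - 4)/3)² = (13 - 24 - 10/3*(-11))² = (13 - 24 + 110/3)² = (77/3)² = 5929/9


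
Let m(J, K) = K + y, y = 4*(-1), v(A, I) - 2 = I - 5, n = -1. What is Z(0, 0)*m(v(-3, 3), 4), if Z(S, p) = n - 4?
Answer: 0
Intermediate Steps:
v(A, I) = -3 + I (v(A, I) = 2 + (I - 5) = 2 + (-5 + I) = -3 + I)
Z(S, p) = -5 (Z(S, p) = -1 - 4 = -5)
y = -4
m(J, K) = -4 + K (m(J, K) = K - 4 = -4 + K)
Z(0, 0)*m(v(-3, 3), 4) = -5*(-4 + 4) = -5*0 = 0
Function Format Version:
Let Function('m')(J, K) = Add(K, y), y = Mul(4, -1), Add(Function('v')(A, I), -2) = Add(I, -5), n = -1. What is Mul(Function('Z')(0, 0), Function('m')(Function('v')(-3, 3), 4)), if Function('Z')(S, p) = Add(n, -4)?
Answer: 0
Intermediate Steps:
Function('v')(A, I) = Add(-3, I) (Function('v')(A, I) = Add(2, Add(I, -5)) = Add(2, Add(-5, I)) = Add(-3, I))
Function('Z')(S, p) = -5 (Function('Z')(S, p) = Add(-1, -4) = -5)
y = -4
Function('m')(J, K) = Add(-4, K) (Function('m')(J, K) = Add(K, -4) = Add(-4, K))
Mul(Function('Z')(0, 0), Function('m')(Function('v')(-3, 3), 4)) = Mul(-5, Add(-4, 4)) = Mul(-5, 0) = 0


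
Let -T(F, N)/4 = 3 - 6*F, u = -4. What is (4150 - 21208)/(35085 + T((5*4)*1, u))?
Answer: -5686/11851 ≈ -0.47979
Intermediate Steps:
T(F, N) = -12 + 24*F (T(F, N) = -4*(3 - 6*F) = -12 + 24*F)
(4150 - 21208)/(35085 + T((5*4)*1, u)) = (4150 - 21208)/(35085 + (-12 + 24*((5*4)*1))) = -17058/(35085 + (-12 + 24*(20*1))) = -17058/(35085 + (-12 + 24*20)) = -17058/(35085 + (-12 + 480)) = -17058/(35085 + 468) = -17058/35553 = -17058*1/35553 = -5686/11851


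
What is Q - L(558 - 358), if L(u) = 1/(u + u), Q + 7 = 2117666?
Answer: 847063599/400 ≈ 2.1177e+6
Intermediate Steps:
Q = 2117659 (Q = -7 + 2117666 = 2117659)
L(u) = 1/(2*u)
Q - L(558 - 358) = 2117659 - 1/(2*(558 - 358)) = 2117659 - 1/(2*200) = 2117659 - 1*1/400 = 2117659 - 1/400 = 847063599/400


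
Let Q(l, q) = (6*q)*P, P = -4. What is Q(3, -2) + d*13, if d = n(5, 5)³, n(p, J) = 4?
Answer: 880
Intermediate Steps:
Q(l, q) = -24*q (Q(l, q) = (6*q)*(-4) = -24*q)
d = 64 (d = 4³ = 64)
Q(3, -2) + d*13 = -24*(-2) + 64*13 = 48 + 832 = 880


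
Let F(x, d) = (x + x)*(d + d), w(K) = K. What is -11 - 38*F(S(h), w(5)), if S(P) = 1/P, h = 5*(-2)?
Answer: 65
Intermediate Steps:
h = -10
F(x, d) = 4*d*x (F(x, d) = (2*x)*(2*d) = 4*d*x)
-11 - 38*F(S(h), w(5)) = -11 - 152*5/(-10) = -11 - 152*5*(-1)/10 = -11 - 38*(-2) = -11 + 76 = 65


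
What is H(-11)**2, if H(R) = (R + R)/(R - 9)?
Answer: 121/100 ≈ 1.2100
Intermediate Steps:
H(R) = 2*R/(-9 + R) (H(R) = (2*R)/(-9 + R) = 2*R/(-9 + R))
H(-11)**2 = (2*(-11)/(-9 - 11))**2 = (2*(-11)/(-20))**2 = (2*(-11)*(-1/20))**2 = (11/10)**2 = 121/100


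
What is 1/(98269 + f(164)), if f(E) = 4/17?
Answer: 17/1670577 ≈ 1.0176e-5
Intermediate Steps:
f(E) = 4/17 (f(E) = (1/17)*4 = 4/17)
1/(98269 + f(164)) = 1/(98269 + 4/17) = 1/(1670577/17) = 17/1670577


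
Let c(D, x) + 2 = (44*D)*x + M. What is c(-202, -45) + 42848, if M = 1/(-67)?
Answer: 29668001/67 ≈ 4.4281e+5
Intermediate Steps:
M = -1/67 ≈ -0.014925
c(D, x) = -135/67 + 44*D*x (c(D, x) = -2 + ((44*D)*x - 1/67) = -2 + (44*D*x - 1/67) = -2 + (-1/67 + 44*D*x) = -135/67 + 44*D*x)
c(-202, -45) + 42848 = (-135/67 + 44*(-202)*(-45)) + 42848 = (-135/67 + 399960) + 42848 = 26797185/67 + 42848 = 29668001/67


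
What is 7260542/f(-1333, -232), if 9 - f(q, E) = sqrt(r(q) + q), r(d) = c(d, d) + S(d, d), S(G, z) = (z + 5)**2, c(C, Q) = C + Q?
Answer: -32672439/879752 - 3630271*sqrt(1759585)/879752 ≈ -5510.9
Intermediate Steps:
S(G, z) = (5 + z)**2
r(d) = (5 + d)**2 + 2*d (r(d) = (d + d) + (5 + d)**2 = 2*d + (5 + d)**2 = (5 + d)**2 + 2*d)
f(q, E) = 9 - sqrt((5 + q)**2 + 3*q) (f(q, E) = 9 - sqrt(((5 + q)**2 + 2*q) + q) = 9 - sqrt((5 + q)**2 + 3*q))
7260542/f(-1333, -232) = 7260542/(9 - sqrt((5 - 1333)**2 + 3*(-1333))) = 7260542/(9 - sqrt((-1328)**2 - 3999)) = 7260542/(9 - sqrt(1763584 - 3999)) = 7260542/(9 - sqrt(1759585))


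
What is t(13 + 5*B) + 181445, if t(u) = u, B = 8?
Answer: 181498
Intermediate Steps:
t(13 + 5*B) + 181445 = (13 + 5*8) + 181445 = (13 + 40) + 181445 = 53 + 181445 = 181498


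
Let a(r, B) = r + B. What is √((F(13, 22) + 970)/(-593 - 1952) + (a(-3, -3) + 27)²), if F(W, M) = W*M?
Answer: √2853171505/2545 ≈ 20.988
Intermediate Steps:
a(r, B) = B + r
F(W, M) = M*W
√((F(13, 22) + 970)/(-593 - 1952) + (a(-3, -3) + 27)²) = √((22*13 + 970)/(-593 - 1952) + ((-3 - 3) + 27)²) = √((286 + 970)/(-2545) + (-6 + 27)²) = √(1256*(-1/2545) + 21²) = √(-1256/2545 + 441) = √(1121089/2545) = √2853171505/2545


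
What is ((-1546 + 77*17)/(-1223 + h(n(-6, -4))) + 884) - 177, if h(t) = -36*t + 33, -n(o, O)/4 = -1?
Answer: 943375/1334 ≈ 707.18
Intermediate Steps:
n(o, O) = 4 (n(o, O) = -4*(-1) = 4)
h(t) = 33 - 36*t
((-1546 + 77*17)/(-1223 + h(n(-6, -4))) + 884) - 177 = ((-1546 + 77*17)/(-1223 + (33 - 36*4)) + 884) - 177 = ((-1546 + 1309)/(-1223 + (33 - 144)) + 884) - 177 = (-237/(-1223 - 111) + 884) - 177 = (-237/(-1334) + 884) - 177 = (-237*(-1/1334) + 884) - 177 = (237/1334 + 884) - 177 = 1179493/1334 - 177 = 943375/1334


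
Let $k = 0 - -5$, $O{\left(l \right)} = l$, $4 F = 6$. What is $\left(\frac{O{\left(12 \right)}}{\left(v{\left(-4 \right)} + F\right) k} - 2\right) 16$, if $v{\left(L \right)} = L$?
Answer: $- \frac{1184}{25} \approx -47.36$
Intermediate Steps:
$F = \frac{3}{2}$ ($F = \frac{1}{4} \cdot 6 = \frac{3}{2} \approx 1.5$)
$k = 5$ ($k = 0 + 5 = 5$)
$\left(\frac{O{\left(12 \right)}}{\left(v{\left(-4 \right)} + F\right) k} - 2\right) 16 = \left(\frac{12}{\left(-4 + \frac{3}{2}\right) 5} - 2\right) 16 = \left(\frac{12}{\left(- \frac{5}{2}\right) 5} - 2\right) 16 = \left(\frac{12}{- \frac{25}{2}} - 2\right) 16 = \left(12 \left(- \frac{2}{25}\right) - 2\right) 16 = \left(- \frac{24}{25} - 2\right) 16 = \left(- \frac{74}{25}\right) 16 = - \frac{1184}{25}$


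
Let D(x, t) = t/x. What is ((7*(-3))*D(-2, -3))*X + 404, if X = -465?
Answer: 30103/2 ≈ 15052.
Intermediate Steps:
((7*(-3))*D(-2, -3))*X + 404 = ((7*(-3))*(-3/(-2)))*(-465) + 404 = -(-63)*(-1)/2*(-465) + 404 = -21*3/2*(-465) + 404 = -63/2*(-465) + 404 = 29295/2 + 404 = 30103/2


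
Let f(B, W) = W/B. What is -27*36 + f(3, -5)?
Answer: -2921/3 ≈ -973.67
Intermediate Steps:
-27*36 + f(3, -5) = -27*36 - 5/3 = -972 - 5*1/3 = -972 - 5/3 = -2921/3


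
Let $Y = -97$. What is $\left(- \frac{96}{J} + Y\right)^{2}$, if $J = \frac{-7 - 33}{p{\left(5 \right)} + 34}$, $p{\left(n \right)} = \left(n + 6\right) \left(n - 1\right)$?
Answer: $\frac{203401}{25} \approx 8136.0$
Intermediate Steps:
$p{\left(n \right)} = \left(-1 + n\right) \left(6 + n\right)$ ($p{\left(n \right)} = \left(6 + n\right) \left(-1 + n\right) = \left(-1 + n\right) \left(6 + n\right)$)
$J = - \frac{20}{39}$ ($J = \frac{-7 - 33}{\left(-6 + 5^{2} + 5 \cdot 5\right) + 34} = - \frac{40}{\left(-6 + 25 + 25\right) + 34} = - \frac{40}{44 + 34} = - \frac{40}{78} = \left(-40\right) \frac{1}{78} = - \frac{20}{39} \approx -0.51282$)
$\left(- \frac{96}{J} + Y\right)^{2} = \left(- \frac{96}{- \frac{20}{39}} - 97\right)^{2} = \left(\left(-96\right) \left(- \frac{39}{20}\right) - 97\right)^{2} = \left(\frac{936}{5} - 97\right)^{2} = \left(\frac{451}{5}\right)^{2} = \frac{203401}{25}$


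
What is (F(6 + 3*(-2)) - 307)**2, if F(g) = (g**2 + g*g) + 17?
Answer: 84100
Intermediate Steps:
F(g) = 17 + 2*g**2 (F(g) = (g**2 + g**2) + 17 = 2*g**2 + 17 = 17 + 2*g**2)
(F(6 + 3*(-2)) - 307)**2 = ((17 + 2*(6 + 3*(-2))**2) - 307)**2 = ((17 + 2*(6 - 6)**2) - 307)**2 = ((17 + 2*0**2) - 307)**2 = ((17 + 2*0) - 307)**2 = ((17 + 0) - 307)**2 = (17 - 307)**2 = (-290)**2 = 84100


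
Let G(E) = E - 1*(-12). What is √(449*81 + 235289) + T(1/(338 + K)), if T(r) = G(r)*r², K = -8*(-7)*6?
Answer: 8089/306182024 + √271658 ≈ 521.21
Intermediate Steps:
G(E) = 12 + E (G(E) = E + 12 = 12 + E)
K = 336 (K = 56*6 = 336)
T(r) = r²*(12 + r) (T(r) = (12 + r)*r² = r²*(12 + r))
√(449*81 + 235289) + T(1/(338 + K)) = √(449*81 + 235289) + (1/(338 + 336))²*(12 + 1/(338 + 336)) = √(36369 + 235289) + (1/674)²*(12 + 1/674) = √271658 + (1/674)²*(12 + 1/674) = √271658 + (1/454276)*(8089/674) = √271658 + 8089/306182024 = 8089/306182024 + √271658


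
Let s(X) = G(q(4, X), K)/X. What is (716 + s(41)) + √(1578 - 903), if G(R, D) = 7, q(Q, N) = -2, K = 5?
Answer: 29363/41 + 15*√3 ≈ 742.15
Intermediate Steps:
s(X) = 7/X
(716 + s(41)) + √(1578 - 903) = (716 + 7/41) + √(1578 - 903) = (716 + 7*(1/41)) + √675 = (716 + 7/41) + 15*√3 = 29363/41 + 15*√3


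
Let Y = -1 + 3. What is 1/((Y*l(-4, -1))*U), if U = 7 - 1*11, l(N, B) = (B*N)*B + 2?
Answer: 1/16 ≈ 0.062500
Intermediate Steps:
l(N, B) = 2 + N*B² (l(N, B) = N*B² + 2 = 2 + N*B²)
Y = 2
U = -4 (U = 7 - 11 = -4)
1/((Y*l(-4, -1))*U) = 1/((2*(2 - 4*(-1)²))*(-4)) = 1/((2*(2 - 4*1))*(-4)) = 1/((2*(2 - 4))*(-4)) = 1/((2*(-2))*(-4)) = 1/(-4*(-4)) = 1/16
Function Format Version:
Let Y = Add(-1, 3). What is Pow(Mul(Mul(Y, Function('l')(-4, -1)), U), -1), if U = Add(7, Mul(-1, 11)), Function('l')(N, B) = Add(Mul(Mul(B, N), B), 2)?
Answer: Rational(1, 16) ≈ 0.062500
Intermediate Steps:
Function('l')(N, B) = Add(2, Mul(N, Pow(B, 2))) (Function('l')(N, B) = Add(Mul(N, Pow(B, 2)), 2) = Add(2, Mul(N, Pow(B, 2))))
Y = 2
U = -4 (U = Add(7, -11) = -4)
Pow(Mul(Mul(Y, Function('l')(-4, -1)), U), -1) = Pow(Mul(Mul(2, Add(2, Mul(-4, Pow(-1, 2)))), -4), -1) = Pow(Mul(Mul(2, Add(2, Mul(-4, 1))), -4), -1) = Pow(Mul(Mul(2, Add(2, -4)), -4), -1) = Pow(Mul(Mul(2, -2), -4), -1) = Pow(Mul(-4, -4), -1) = Pow(16, -1) = Rational(1, 16)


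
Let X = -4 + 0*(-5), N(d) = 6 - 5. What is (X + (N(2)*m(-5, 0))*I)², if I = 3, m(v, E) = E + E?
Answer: 16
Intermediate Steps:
m(v, E) = 2*E
N(d) = 1
X = -4 (X = -4 + 0 = -4)
(X + (N(2)*m(-5, 0))*I)² = (-4 + (1*(2*0))*3)² = (-4 + (1*0)*3)² = (-4 + 0*3)² = (-4 + 0)² = (-4)² = 16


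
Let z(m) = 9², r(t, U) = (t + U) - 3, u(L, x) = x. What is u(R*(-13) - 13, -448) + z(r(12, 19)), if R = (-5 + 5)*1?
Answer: -367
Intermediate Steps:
R = 0 (R = 0*1 = 0)
r(t, U) = -3 + U + t (r(t, U) = (U + t) - 3 = -3 + U + t)
z(m) = 81
u(R*(-13) - 13, -448) + z(r(12, 19)) = -448 + 81 = -367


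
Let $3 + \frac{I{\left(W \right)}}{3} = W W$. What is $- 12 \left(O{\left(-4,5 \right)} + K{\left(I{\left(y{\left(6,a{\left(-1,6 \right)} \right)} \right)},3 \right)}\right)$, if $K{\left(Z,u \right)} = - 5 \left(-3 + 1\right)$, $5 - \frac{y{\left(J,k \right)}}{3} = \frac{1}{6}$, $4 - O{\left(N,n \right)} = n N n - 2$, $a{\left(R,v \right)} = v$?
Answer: $-1392$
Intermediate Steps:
$O{\left(N,n \right)} = 6 - N n^{2}$ ($O{\left(N,n \right)} = 4 - \left(n N n - 2\right) = 4 - \left(N n n - 2\right) = 4 - \left(N n^{2} - 2\right) = 4 - \left(-2 + N n^{2}\right) = 6 - N n^{2}$)
$y{\left(J,k \right)} = \frac{29}{2}$ ($y{\left(J,k \right)} = 15 - \frac{3}{6} = 15 - \frac{1}{2} = \frac{29}{2}$)
$I{\left(W \right)} = -9 + 3 W^{2}$ ($I{\left(W \right)} = -9 + 3 W W = -9 + 3 W^{2}$)
$K{\left(Z,u \right)} = 10$ ($K{\left(Z,u \right)} = \left(-5\right) \left(-2\right) = 10$)
$- 12 \left(O{\left(-4,5 \right)} + K{\left(I{\left(y{\left(6,a{\left(-1,6 \right)} \right)} \right)},3 \right)}\right) = - 12 \left(\left(6 - - 4 \cdot 5^{2}\right) + 10\right) = - 12 \left(\left(6 - \left(-4\right) 25\right) + 10\right) = - 12 \left(\left(6 + 100\right) + 10\right) = - 12 \left(106 + 10\right) = \left(-12\right) 116 = -1392$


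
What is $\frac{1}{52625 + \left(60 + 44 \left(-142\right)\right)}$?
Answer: $\frac{1}{46437} \approx 2.1535 \cdot 10^{-5}$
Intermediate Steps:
$\frac{1}{52625 + \left(60 + 44 \left(-142\right)\right)} = \frac{1}{52625 + \left(60 - 6248\right)} = \frac{1}{52625 - 6188} = \frac{1}{46437}$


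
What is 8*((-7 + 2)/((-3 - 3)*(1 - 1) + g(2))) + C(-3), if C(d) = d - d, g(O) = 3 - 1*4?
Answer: 40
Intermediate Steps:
g(O) = -1 (g(O) = 3 - 4 = -1)
C(d) = 0
8*((-7 + 2)/((-3 - 3)*(1 - 1) + g(2))) + C(-3) = 8*((-7 + 2)/((-3 - 3)*(1 - 1) - 1)) + 0 = 8*(-5/(-6*0 - 1)) + 0 = 8*(-5/(0 - 1)) + 0 = 8*(-5/(-1)) + 0 = 8*(-5*(-1)) + 0 = 8*5 + 0 = 40 + 0 = 40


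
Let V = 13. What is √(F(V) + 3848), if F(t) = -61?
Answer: √3787 ≈ 61.539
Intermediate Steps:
√(F(V) + 3848) = √(-61 + 3848) = √3787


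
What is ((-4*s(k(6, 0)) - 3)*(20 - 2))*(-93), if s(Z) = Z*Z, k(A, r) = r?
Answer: 5022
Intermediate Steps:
s(Z) = Z²
((-4*s(k(6, 0)) - 3)*(20 - 2))*(-93) = ((-4*0² - 3)*(20 - 2))*(-93) = ((-4*0 - 3)*18)*(-93) = ((0 - 3)*18)*(-93) = -3*18*(-93) = -54*(-93) = 5022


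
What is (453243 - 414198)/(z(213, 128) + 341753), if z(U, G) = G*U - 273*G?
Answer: 39045/334073 ≈ 0.11688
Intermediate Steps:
z(U, G) = -273*G + G*U
(453243 - 414198)/(z(213, 128) + 341753) = (453243 - 414198)/(128*(-273 + 213) + 341753) = 39045/(128*(-60) + 341753) = 39045/(-7680 + 341753) = 39045/334073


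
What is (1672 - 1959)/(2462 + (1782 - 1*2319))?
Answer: -41/275 ≈ -0.14909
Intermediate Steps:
(1672 - 1959)/(2462 + (1782 - 1*2319)) = -287/(2462 + (1782 - 2319)) = -287/(2462 - 537) = -287/1925 = -287*1/1925 = -41/275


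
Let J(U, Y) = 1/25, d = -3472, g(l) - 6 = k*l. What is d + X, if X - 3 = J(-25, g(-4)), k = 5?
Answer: -86724/25 ≈ -3469.0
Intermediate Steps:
g(l) = 6 + 5*l
J(U, Y) = 1/25
X = 76/25 (X = 3 + 1/25 = 76/25 ≈ 3.0400)
d + X = -3472 + 76/25 = -86724/25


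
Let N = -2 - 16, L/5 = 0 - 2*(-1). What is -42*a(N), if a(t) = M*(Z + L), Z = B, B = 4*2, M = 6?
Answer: -4536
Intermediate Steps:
L = 10 (L = 5*(0 - 2*(-1)) = 5*(0 + 2) = 5*2 = 10)
B = 8
Z = 8
N = -18
a(t) = 108 (a(t) = 6*(8 + 10) = 6*18 = 108)
-42*a(N) = -42*108 = -4536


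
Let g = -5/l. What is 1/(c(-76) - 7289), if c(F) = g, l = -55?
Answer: -11/80178 ≈ -0.00013719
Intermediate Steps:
g = 1/11 (g = -5/(-55) = -5*(-1/55) = 1/11 ≈ 0.090909)
c(F) = 1/11
1/(c(-76) - 7289) = 1/(1/11 - 7289) = 1/(-80178/11) = -11/80178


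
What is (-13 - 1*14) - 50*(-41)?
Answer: 2023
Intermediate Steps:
(-13 - 1*14) - 50*(-41) = (-13 - 14) + 2050 = -27 + 2050 = 2023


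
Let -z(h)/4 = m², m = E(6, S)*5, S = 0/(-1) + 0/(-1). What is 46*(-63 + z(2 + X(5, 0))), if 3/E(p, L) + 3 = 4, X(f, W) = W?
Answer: -44298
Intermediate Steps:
S = 0 (S = 0*(-1) + 0*(-1) = 0 + 0 = 0)
E(p, L) = 3 (E(p, L) = 3/(-3 + 4) = 3/1 = 3*1 = 3)
m = 15 (m = 3*5 = 15)
z(h) = -900 (z(h) = -4*15² = -4*225 = -900)
46*(-63 + z(2 + X(5, 0))) = 46*(-63 - 900) = 46*(-963) = -44298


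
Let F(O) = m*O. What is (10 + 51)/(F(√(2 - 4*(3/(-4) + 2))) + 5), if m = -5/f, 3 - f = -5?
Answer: 3904/335 + 488*I*√3/335 ≈ 11.654 + 2.5231*I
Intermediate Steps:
f = 8 (f = 3 - 1*(-5) = 3 + 5 = 8)
m = -5/8 ≈ -0.62500
F(O) = -5*O/8
(10 + 51)/(F(√(2 - 4*(3/(-4) + 2))) + 5) = (10 + 51)/(-5*√(2 - 4*(3/(-4) + 2))/8 + 5) = 61/(-5*√(2 - 4*(3*(-¼) + 2))/8 + 5) = 61/(-5*√(2 - 4*(-¾ + 2))/8 + 5) = 61/(-5*√(2 - 4*5/4)/8 + 5) = 61/(-5*√(2 - 5)/8 + 5) = 61/(-5*I*√3/8 + 5) = 61/(5 - 5*I*√3/8)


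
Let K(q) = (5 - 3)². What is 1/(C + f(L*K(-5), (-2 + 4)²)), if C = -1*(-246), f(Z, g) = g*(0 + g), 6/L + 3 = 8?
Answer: 1/262 ≈ 0.0038168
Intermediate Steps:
L = 6/5 (L = 6/(-3 + 8) = 6/5 ≈ 1.2000)
K(q) = 4 (K(q) = 2² = 4)
f(Z, g) = g² (f(Z, g) = g*g = g²)
C = 246
1/(C + f(L*K(-5), (-2 + 4)²)) = 1/(246 + ((-2 + 4)²)²) = 1/(246 + (2²)²) = 1/(246 + 4²) = 1/(246 + 16) = 1/262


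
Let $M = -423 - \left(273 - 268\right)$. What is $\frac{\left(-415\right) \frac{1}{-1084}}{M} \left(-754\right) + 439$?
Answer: $\frac{101993919}{231976} \approx 439.67$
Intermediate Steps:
$M = -428$ ($M = -423 - \left(273 - 268\right) = -423 - 5 = -428$)
$\frac{\left(-415\right) \frac{1}{-1084}}{M} \left(-754\right) + 439 = \frac{\left(-415\right) \frac{1}{-1084}}{-428} \left(-754\right) + 439 = \left(-415\right) \left(- \frac{1}{1084}\right) \left(- \frac{1}{428}\right) \left(-754\right) + 439 = \frac{415}{1084} \left(- \frac{1}{428}\right) \left(-754\right) + 439 = \left(- \frac{415}{463952}\right) \left(-754\right) + 439 = \frac{156455}{231976} + 439 = \frac{101993919}{231976}$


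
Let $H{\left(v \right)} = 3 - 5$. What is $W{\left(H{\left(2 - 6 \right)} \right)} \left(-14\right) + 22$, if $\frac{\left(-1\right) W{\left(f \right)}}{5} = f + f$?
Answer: $-258$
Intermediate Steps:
$H{\left(v \right)} = -2$
$W{\left(f \right)} = - 10 f$ ($W{\left(f \right)} = - 5 \left(f + f\right) = - 5 \cdot 2 f = - 10 f$)
$W{\left(H{\left(2 - 6 \right)} \right)} \left(-14\right) + 22 = \left(-10\right) \left(-2\right) \left(-14\right) + 22 = 20 \left(-14\right) + 22 = -280 + 22 = -258$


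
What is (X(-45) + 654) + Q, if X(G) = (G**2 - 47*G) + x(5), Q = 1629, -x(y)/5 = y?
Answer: 6398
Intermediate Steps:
x(y) = -5*y
X(G) = -25 + G**2 - 47*G (X(G) = (G**2 - 47*G) - 5*5 = (G**2 - 47*G) - 25 = -25 + G**2 - 47*G)
(X(-45) + 654) + Q = ((-25 + (-45)**2 - 47*(-45)) + 654) + 1629 = ((-25 + 2025 + 2115) + 654) + 1629 = (4115 + 654) + 1629 = 4769 + 1629 = 6398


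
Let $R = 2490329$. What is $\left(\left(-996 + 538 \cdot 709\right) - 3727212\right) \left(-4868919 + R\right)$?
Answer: $7960584139940$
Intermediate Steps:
$\left(\left(-996 + 538 \cdot 709\right) - 3727212\right) \left(-4868919 + R\right) = \left(\left(-996 + 538 \cdot 709\right) - 3727212\right) \left(-4868919 + 2490329\right) = \left(\left(-996 + 381442\right) - 3727212\right) \left(-2378590\right) = \left(380446 - 3727212\right) \left(-2378590\right) = \left(-3346766\right) \left(-2378590\right) = 7960584139940$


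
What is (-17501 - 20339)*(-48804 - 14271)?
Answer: 2386758000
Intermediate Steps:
(-17501 - 20339)*(-48804 - 14271) = -37840*(-63075) = 2386758000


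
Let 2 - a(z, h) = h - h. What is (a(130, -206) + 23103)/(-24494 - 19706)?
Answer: -4621/8840 ≈ -0.52274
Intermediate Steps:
a(z, h) = 2 (a(z, h) = 2 - (h - h) = 2 - 1*0 = 2 + 0 = 2)
(a(130, -206) + 23103)/(-24494 - 19706) = (2 + 23103)/(-24494 - 19706) = 23105/(-44200) = 23105*(-1/44200) = -4621/8840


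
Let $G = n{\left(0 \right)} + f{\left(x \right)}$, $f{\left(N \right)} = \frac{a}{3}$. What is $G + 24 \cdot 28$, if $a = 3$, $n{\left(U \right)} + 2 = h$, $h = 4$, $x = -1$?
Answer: $675$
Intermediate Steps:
$n{\left(U \right)} = 2$ ($n{\left(U \right)} = -2 + 4 = 2$)
$f{\left(N \right)} = 1$ ($f{\left(N \right)} = \frac{3}{3} = 3 \cdot \frac{1}{3} = 1$)
$G = 3$ ($G = 2 + 1 = 3$)
$G + 24 \cdot 28 = 3 + 24 \cdot 28 = 3 + 672 = 675$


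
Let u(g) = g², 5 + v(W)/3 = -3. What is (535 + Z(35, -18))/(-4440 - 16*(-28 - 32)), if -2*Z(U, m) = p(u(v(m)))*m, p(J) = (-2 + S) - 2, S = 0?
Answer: -499/3480 ≈ -0.14339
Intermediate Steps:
v(W) = -24 (v(W) = -15 + 3*(-3) = -15 - 9 = -24)
p(J) = -4 (p(J) = (-2 + 0) - 2 = -2 - 2 = -4)
Z(U, m) = 2*m (Z(U, m) = -(-2)*m = 2*m)
(535 + Z(35, -18))/(-4440 - 16*(-28 - 32)) = (535 + 2*(-18))/(-4440 - 16*(-28 - 32)) = (535 - 36)/(-4440 - 16*(-60)) = 499/(-4440 + 960) = 499/(-3480) = 499*(-1/3480) = -499/3480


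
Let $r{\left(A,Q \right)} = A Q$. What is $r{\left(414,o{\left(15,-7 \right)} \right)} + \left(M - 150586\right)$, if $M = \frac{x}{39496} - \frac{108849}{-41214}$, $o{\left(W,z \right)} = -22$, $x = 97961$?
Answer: $- \frac{43323277233863}{271298024} \approx -1.5969 \cdot 10^{5}$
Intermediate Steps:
$M = \frac{1389410793}{271298024}$ ($M = \frac{97961}{39496} - \frac{108849}{-41214} = 97961 \cdot \frac{1}{39496} - - \frac{36283}{13738} = \frac{97961}{39496} + \frac{36283}{13738} = \frac{1389410793}{271298024} \approx 5.1213$)
$r{\left(414,o{\left(15,-7 \right)} \right)} + \left(M - 150586\right) = 414 \left(-22\right) + \left(\frac{1389410793}{271298024} - 150586\right) = -9108 - \frac{40852294831271}{271298024} = - \frac{43323277233863}{271298024}$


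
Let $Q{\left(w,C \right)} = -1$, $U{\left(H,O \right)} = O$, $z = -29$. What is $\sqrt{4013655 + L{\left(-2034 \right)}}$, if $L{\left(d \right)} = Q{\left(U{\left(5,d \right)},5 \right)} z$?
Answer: $2 \sqrt{1003421} \approx 2003.4$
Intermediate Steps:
$L{\left(d \right)} = 29$ ($L{\left(d \right)} = \left(-1\right) \left(-29\right) = 29$)
$\sqrt{4013655 + L{\left(-2034 \right)}} = \sqrt{4013655 + 29} = \sqrt{4013684} = 2 \sqrt{1003421}$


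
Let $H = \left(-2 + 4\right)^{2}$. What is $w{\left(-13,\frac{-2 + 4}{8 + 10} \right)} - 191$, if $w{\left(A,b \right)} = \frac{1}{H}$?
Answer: $- \frac{763}{4} \approx -190.75$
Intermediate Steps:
$H = 4$ ($H = 2^{2} = 4$)
$w{\left(A,b \right)} = \frac{1}{4}$
$w{\left(-13,\frac{-2 + 4}{8 + 10} \right)} - 191 = \frac{1}{4} - 191 = - \frac{763}{4}$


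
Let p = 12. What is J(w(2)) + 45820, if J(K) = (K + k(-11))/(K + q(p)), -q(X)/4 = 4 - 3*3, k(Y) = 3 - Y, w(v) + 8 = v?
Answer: 320744/7 ≈ 45821.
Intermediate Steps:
w(v) = -8 + v
q(X) = 20 (q(X) = -4*(4 - 3*3) = -4*(4 - 9) = -4*(-5) = 20)
J(K) = (14 + K)/(20 + K) (J(K) = (K + (3 - 1*(-11)))/(K + 20) = (K + (3 + 11))/(20 + K) = (K + 14)/(20 + K) = (14 + K)/(20 + K))
J(w(2)) + 45820 = (14 + (-8 + 2))/(20 + (-8 + 2)) + 45820 = (14 - 6)/(20 - 6) + 45820 = 8/14 + 45820 = (1/14)*8 + 45820 = 4/7 + 45820 = 320744/7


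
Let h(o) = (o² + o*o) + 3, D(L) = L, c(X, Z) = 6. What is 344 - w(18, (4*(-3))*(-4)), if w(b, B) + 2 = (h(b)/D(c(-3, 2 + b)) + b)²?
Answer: -62625/4 ≈ -15656.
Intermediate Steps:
h(o) = 3 + 2*o² (h(o) = (o² + o²) + 3 = 2*o² + 3 = 3 + 2*o²)
w(b, B) = -2 + (½ + b + b²/3)² (w(b, B) = -2 + ((3 + 2*b²)/6 + b)² = -2 + ((3 + 2*b²)*(⅙) + b)² = -2 + ((½ + b²/3) + b)² = -2 + (½ + b + b²/3)²)
344 - w(18, (4*(-3))*(-4)) = 344 - (-2 + (3 + 2*18² + 6*18)²/36) = 344 - (-2 + (3 + 2*324 + 108)²/36) = 344 - (-2 + (3 + 648 + 108)²/36) = 344 - (-2 + (1/36)*759²) = 344 - (-2 + (1/36)*576081) = 344 - (-2 + 64009/4) = 344 - 1*64001/4 = 344 - 64001/4 = -62625/4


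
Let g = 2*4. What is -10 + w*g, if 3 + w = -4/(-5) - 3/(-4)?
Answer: -108/5 ≈ -21.600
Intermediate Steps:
g = 8
w = -29/20 (w = -3 + (-4/(-5) - 3/(-4)) = -3 + (-4*(-⅕) - 3*(-¼)) = -3 + (⅘ + ¾) = -3 + 31/20 = -29/20 ≈ -1.4500)
-10 + w*g = -10 - 29/20*8 = -10 - 58/5 = -108/5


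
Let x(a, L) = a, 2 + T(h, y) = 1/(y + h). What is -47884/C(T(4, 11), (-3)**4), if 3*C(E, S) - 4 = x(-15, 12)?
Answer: 143652/11 ≈ 13059.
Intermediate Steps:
T(h, y) = -2 + 1/(h + y) (T(h, y) = -2 + 1/(y + h) = -2 + 1/(h + y))
C(E, S) = -11/3 (C(E, S) = 4/3 + (1/3)*(-15) = 4/3 - 5 = -11/3)
-47884/C(T(4, 11), (-3)**4) = -47884/(-11/3) = -47884*(-3/11) = 143652/11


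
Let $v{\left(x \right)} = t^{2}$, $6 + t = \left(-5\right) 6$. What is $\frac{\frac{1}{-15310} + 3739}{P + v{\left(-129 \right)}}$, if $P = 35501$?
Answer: $\frac{57244089}{563362070} \approx 0.10161$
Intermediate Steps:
$t = -36$ ($t = -6 - 30 = -36$)
$v{\left(x \right)} = 1296$ ($v{\left(x \right)} = \left(-36\right)^{2} = 1296$)
$\frac{\frac{1}{-15310} + 3739}{P + v{\left(-129 \right)}} = \frac{\frac{1}{-15310} + 3739}{35501 + 1296} = \frac{- \frac{1}{15310} + 3739}{36797} = \frac{57244089}{15310} \cdot \frac{1}{36797} = \frac{57244089}{563362070}$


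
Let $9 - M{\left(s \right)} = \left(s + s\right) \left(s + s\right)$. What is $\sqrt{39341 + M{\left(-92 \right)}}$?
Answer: $\sqrt{5494} \approx 74.122$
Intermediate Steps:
$M{\left(s \right)} = 9 - 4 s^{2}$ ($M{\left(s \right)} = 9 - \left(s + s\right) \left(s + s\right) = 9 - 2 s 2 s = 9 - 4 s^{2}$)
$\sqrt{39341 + M{\left(-92 \right)}} = \sqrt{39341 + \left(9 - 4 \left(-92\right)^{2}\right)} = \sqrt{39341 + \left(9 - 33856\right)} = \sqrt{39341 - 33847} = \sqrt{5494}$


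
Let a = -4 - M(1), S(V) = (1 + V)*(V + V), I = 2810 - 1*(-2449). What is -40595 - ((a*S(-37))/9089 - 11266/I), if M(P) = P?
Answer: -1940230028791/47799051 ≈ -40591.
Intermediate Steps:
I = 5259 (I = 2810 + 2449 = 5259)
S(V) = 2*V*(1 + V) (S(V) = (1 + V)*(2*V) = 2*V*(1 + V))
a = -5 (a = -4 - 1*1 = -4 - 1 = -5)
-40595 - ((a*S(-37))/9089 - 11266/I) = -40595 - (-10*(-37)*(1 - 37)/9089 - 11266/5259) = -40595 - (-10*(-37)*(-36)*(1/9089) - 11266*1/5259) = -40595 - (-5*2664*(1/9089) - 11266/5259) = -40595 - (-13320*1/9089 - 11266/5259) = -40595 - (-13320/9089 - 11266/5259) = -40595 - 1*(-172446554/47799051) = -40595 + 172446554/47799051 = -1940230028791/47799051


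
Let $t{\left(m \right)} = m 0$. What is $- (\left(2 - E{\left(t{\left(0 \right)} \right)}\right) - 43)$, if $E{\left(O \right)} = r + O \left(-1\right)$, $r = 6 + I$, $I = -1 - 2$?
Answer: $44$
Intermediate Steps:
$I = -3$
$r = 3$ ($r = 6 - 3 = 3$)
$t{\left(m \right)} = 0$
$E{\left(O \right)} = 3 - O$ ($E{\left(O \right)} = 3 + O \left(-1\right) = 3 - O$)
$- (\left(2 - E{\left(t{\left(0 \right)} \right)}\right) - 43) = - (\left(2 - \left(3 - 0\right)\right) - 43) = - (\left(2 - \left(3 + 0\right)\right) - 43) = - (\left(2 - 3\right) - 43) = - (-1 - 43) = \left(-1\right) \left(-44\right) = 44$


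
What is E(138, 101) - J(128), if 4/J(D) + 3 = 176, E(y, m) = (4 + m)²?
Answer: 1907321/173 ≈ 11025.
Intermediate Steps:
J(D) = 4/173 (J(D) = 4/(-3 + 176) = 4/173)
E(138, 101) - J(128) = (4 + 101)² - 1*4/173 = 105² - 4/173 = 11025 - 4/173 = 1907321/173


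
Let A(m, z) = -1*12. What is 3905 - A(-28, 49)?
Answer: 3917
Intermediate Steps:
A(m, z) = -12
3905 - A(-28, 49) = 3905 - 1*(-12) = 3905 + 12 = 3917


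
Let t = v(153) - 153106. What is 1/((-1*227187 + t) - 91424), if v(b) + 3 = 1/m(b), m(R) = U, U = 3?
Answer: -3/1415159 ≈ -2.1199e-6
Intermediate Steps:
m(R) = 3
v(b) = -8/3 (v(b) = -3 + 1/3 = -3 + ⅓ = -8/3)
t = -459326/3 (t = -8/3 - 153106 = -459326/3 ≈ -1.5311e+5)
1/((-1*227187 + t) - 91424) = 1/((-1*227187 - 459326/3) - 91424) = 1/((-227187 - 459326/3) - 91424) = 1/(-1140887/3 - 91424) = 1/(-1415159/3) = -3/1415159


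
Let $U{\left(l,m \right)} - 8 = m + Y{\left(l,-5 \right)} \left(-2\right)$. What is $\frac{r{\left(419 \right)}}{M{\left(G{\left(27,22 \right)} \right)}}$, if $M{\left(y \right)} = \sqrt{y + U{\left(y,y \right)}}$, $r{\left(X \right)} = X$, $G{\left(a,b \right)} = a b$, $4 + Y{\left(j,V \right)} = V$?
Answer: $\frac{419 \sqrt{1214}}{1214} \approx 12.026$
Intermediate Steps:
$Y{\left(j,V \right)} = -4 + V$
$U{\left(l,m \right)} = 26 + m$ ($U{\left(l,m \right)} = 8 + \left(m + \left(-4 - 5\right) \left(-2\right)\right) = 8 + \left(m - -18\right) = 8 + \left(m + 18\right) = 8 + \left(18 + m\right) = 26 + m$)
$M{\left(y \right)} = \sqrt{26 + 2 y}$ ($M{\left(y \right)} = \sqrt{y + \left(26 + y\right)} = \sqrt{26 + 2 y}$)
$\frac{r{\left(419 \right)}}{M{\left(G{\left(27,22 \right)} \right)}} = \frac{419}{\sqrt{26 + 2 \cdot 27 \cdot 22}} = \frac{419}{\sqrt{26 + 2 \cdot 594}} = \frac{419}{\sqrt{26 + 1188}} = \frac{419}{\sqrt{1214}} = 419 \frac{\sqrt{1214}}{1214} = \frac{419 \sqrt{1214}}{1214}$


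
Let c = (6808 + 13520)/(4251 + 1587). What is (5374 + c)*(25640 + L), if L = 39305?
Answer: 48544439150/139 ≈ 3.4924e+8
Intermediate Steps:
c = 484/139 (c = 20328/5838 = 20328*(1/5838) = 484/139 ≈ 3.4820)
(5374 + c)*(25640 + L) = (5374 + 484/139)*(25640 + 39305) = (747470/139)*64945 = 48544439150/139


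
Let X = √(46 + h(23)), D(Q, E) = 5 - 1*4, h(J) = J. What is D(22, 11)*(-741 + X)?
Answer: -741 + √69 ≈ -732.69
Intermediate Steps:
D(Q, E) = 1 (D(Q, E) = 5 - 4 = 1)
X = √69 (X = √(46 + 23) = √69 ≈ 8.3066)
D(22, 11)*(-741 + X) = 1*(-741 + √69) = -741 + √69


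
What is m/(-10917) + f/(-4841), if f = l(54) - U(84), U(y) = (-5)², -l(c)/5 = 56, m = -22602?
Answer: 37581989/17616399 ≈ 2.1334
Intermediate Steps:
l(c) = -280 (l(c) = -5*56 = -280)
U(y) = 25
f = -305 (f = -280 - 1*25 = -280 - 25 = -305)
m/(-10917) + f/(-4841) = -22602/(-10917) - 305/(-4841) = -22602*(-1/10917) - 305*(-1/4841) = 7534/3639 + 305/4841 = 37581989/17616399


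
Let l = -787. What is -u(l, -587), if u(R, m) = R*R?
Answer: -619369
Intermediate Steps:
u(R, m) = R²
-u(l, -587) = -1*(-787)² = -1*619369 = -619369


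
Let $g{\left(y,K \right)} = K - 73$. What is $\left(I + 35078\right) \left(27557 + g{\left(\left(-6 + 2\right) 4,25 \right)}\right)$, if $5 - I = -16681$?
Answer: $1423975876$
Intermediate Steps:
$g{\left(y,K \right)} = -73 + K$ ($g{\left(y,K \right)} = K - 73 = -73 + K$)
$I = 16686$ ($I = 5 - -16681 = 5 + 16681 = 16686$)
$\left(I + 35078\right) \left(27557 + g{\left(\left(-6 + 2\right) 4,25 \right)}\right) = \left(16686 + 35078\right) \left(27557 + \left(-73 + 25\right)\right) = 51764 \left(27557 - 48\right) = 51764 \cdot 27509 = 1423975876$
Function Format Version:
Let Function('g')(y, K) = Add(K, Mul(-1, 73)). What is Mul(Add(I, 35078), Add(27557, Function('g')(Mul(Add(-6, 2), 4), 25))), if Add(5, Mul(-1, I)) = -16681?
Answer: 1423975876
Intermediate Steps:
Function('g')(y, K) = Add(-73, K) (Function('g')(y, K) = Add(K, -73) = Add(-73, K))
I = 16686 (I = Add(5, Mul(-1, -16681)) = Add(5, 16681) = 16686)
Mul(Add(I, 35078), Add(27557, Function('g')(Mul(Add(-6, 2), 4), 25))) = Mul(Add(16686, 35078), Add(27557, Add(-73, 25))) = Mul(51764, Add(27557, -48)) = Mul(51764, 27509) = 1423975876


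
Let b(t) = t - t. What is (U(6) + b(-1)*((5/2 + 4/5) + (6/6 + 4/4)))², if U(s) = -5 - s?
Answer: 121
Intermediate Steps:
b(t) = 0
(U(6) + b(-1)*((5/2 + 4/5) + (6/6 + 4/4)))² = ((-5 - 1*6) + 0*((5/2 + 4/5) + (6/6 + 4/4)))² = ((-5 - 6) + 0*((5*(½) + 4*(⅕)) + (6*(⅙) + 4*(¼))))² = (-11 + 0*((5/2 + ⅘) + (1 + 1)))² = (-11 + 0*(33/10 + 2))² = (-11 + 0*(53/10))² = (-11 + 0)² = (-11)² = 121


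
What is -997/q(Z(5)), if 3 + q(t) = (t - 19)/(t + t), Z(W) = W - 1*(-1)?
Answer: 11964/49 ≈ 244.16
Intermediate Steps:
Z(W) = 1 + W (Z(W) = W + 1 = 1 + W)
q(t) = -3 + (-19 + t)/(2*t) (q(t) = -3 + (t - 19)/(t + t) = -3 + (-19 + t)/((2*t)) = -3 + (-19 + t)*(1/(2*t)) = -3 + (-19 + t)/(2*t))
-997/q(Z(5)) = -997*2*(1 + 5)/(-19 - 5*(1 + 5)) = -997*12/(-19 - 5*6) = -997*12/(-19 - 30) = -997/((1/2)*(1/6)*(-49)) = -997/(-49/12) = -997*(-12/49) = 11964/49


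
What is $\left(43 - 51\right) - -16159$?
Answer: $16151$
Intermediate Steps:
$\left(43 - 51\right) - -16159 = \left(43 - 51\right) + 16159 = -8 + 16159 = 16151$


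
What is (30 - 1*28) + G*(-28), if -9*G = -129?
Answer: -1198/3 ≈ -399.33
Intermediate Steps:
G = 43/3 (G = -⅑*(-129) = 43/3 ≈ 14.333)
(30 - 1*28) + G*(-28) = (30 - 1*28) + (43/3)*(-28) = (30 - 28) - 1204/3 = 2 - 1204/3 = -1198/3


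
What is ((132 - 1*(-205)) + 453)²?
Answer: 624100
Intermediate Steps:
((132 - 1*(-205)) + 453)² = ((132 + 205) + 453)² = (337 + 453)² = 790² = 624100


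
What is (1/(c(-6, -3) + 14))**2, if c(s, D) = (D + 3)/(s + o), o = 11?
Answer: 1/196 ≈ 0.0051020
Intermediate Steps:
c(s, D) = (3 + D)/(11 + s) (c(s, D) = (D + 3)/(s + 11) = (3 + D)/(11 + s))
(1/(c(-6, -3) + 14))**2 = (1/((3 - 3)/(11 - 6) + 14))**2 = (1/(0/5 + 14))**2 = (1/((1/5)*0 + 14))**2 = (1/(0 + 14))**2 = (1/14)**2 = 1/196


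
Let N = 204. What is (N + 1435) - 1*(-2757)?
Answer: 4396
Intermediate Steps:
(N + 1435) - 1*(-2757) = (204 + 1435) - 1*(-2757) = 1639 + 2757 = 4396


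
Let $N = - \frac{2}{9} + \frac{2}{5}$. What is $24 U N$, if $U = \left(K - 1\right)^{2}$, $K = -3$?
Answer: $\frac{1024}{15} \approx 68.267$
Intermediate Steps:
$U = 16$ ($U = \left(-3 - 1\right)^{2} = \left(-4\right)^{2} = 16$)
$N = \frac{8}{45}$ ($N = \left(-2\right) \frac{1}{9} + 2 \cdot \frac{1}{5} = - \frac{2}{9} + \frac{2}{5} = \frac{8}{45} \approx 0.17778$)
$24 U N = 24 \cdot 16 \cdot \frac{8}{45} = 384 \cdot \frac{8}{45} = \frac{1024}{15}$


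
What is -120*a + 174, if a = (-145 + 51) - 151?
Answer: 29574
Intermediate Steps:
a = -245 (a = -94 - 151 = -245)
-120*a + 174 = -120*(-245) + 174 = 29400 + 174 = 29574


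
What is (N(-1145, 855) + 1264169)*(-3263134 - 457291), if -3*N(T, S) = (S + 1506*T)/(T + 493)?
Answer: -3064378957825275/652 ≈ -4.7000e+12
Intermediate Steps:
N(T, S) = -(S + 1506*T)/(3*(493 + T)) (N(T, S) = -(S + 1506*T)/(3*(T + 493)) = -(S + 1506*T)/(3*(493 + T)))
(N(-1145, 855) + 1264169)*(-3263134 - 457291) = ((-1*855 - 1506*(-1145))/(3*(493 - 1145)) + 1264169)*(-3263134 - 457291) = ((⅓)*(-855 + 1724370)/(-652) + 1264169)*(-3720425) = ((⅓)*(-1/652)*1723515 + 1264169)*(-3720425) = (-574505/652 + 1264169)*(-3720425) = (823663683/652)*(-3720425) = -3064378957825275/652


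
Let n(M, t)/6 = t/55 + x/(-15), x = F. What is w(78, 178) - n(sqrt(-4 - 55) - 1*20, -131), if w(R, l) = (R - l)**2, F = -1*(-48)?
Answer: 551842/55 ≈ 10033.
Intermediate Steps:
F = 48
x = 48
n(M, t) = -96/5 + 6*t/55 (n(M, t) = 6*(t/55 + 48/(-15)) = 6*(t*(1/55) + 48*(-1/15)) = 6*(t/55 - 16/5) = 6*(-16/5 + t/55) = -96/5 + 6*t/55)
w(78, 178) - n(sqrt(-4 - 55) - 1*20, -131) = (78 - 1*178)**2 - (-96/5 + (6/55)*(-131)) = (78 - 178)**2 - (-96/5 - 786/55) = (-100)**2 - 1*(-1842/55) = 10000 + 1842/55 = 551842/55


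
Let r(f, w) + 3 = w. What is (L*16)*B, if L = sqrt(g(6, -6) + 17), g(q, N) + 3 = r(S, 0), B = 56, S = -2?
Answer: 896*sqrt(11) ≈ 2971.7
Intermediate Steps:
r(f, w) = -3 + w
g(q, N) = -6 (g(q, N) = -3 + (-3 + 0) = -3 - 3 = -6)
L = sqrt(11) (L = sqrt(-6 + 17) = sqrt(11) ≈ 3.3166)
(L*16)*B = (sqrt(11)*16)*56 = (16*sqrt(11))*56 = 896*sqrt(11)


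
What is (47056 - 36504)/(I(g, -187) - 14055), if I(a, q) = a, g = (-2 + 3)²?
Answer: -5276/7027 ≈ -0.75082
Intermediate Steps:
g = 1 (g = 1² = 1)
(47056 - 36504)/(I(g, -187) - 14055) = (47056 - 36504)/(1 - 14055) = 10552/(-14054) = 10552*(-1/14054) = -5276/7027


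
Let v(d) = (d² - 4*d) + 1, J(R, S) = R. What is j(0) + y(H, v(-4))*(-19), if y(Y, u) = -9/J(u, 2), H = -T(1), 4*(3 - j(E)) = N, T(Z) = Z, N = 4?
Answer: 79/11 ≈ 7.1818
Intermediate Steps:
j(E) = 2 (j(E) = 3 - ¼*4 = 3 - 1 = 2)
H = -1 (H = -1*1 = -1)
v(d) = 1 + d² - 4*d
y(Y, u) = -9/u
j(0) + y(H, v(-4))*(-19) = 2 - 9/(1 + (-4)² - 4*(-4))*(-19) = 2 - 9/(1 + 16 + 16)*(-19) = 2 - 9/33*(-19) = 2 - 9*1/33*(-19) = 2 - 3/11*(-19) = 2 + 57/11 = 79/11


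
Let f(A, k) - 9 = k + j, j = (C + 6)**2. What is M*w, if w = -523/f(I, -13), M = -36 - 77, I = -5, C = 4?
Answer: 59099/96 ≈ 615.61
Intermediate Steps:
j = 100 (j = (4 + 6)**2 = 10**2 = 100)
f(A, k) = 109 + k (f(A, k) = 9 + (k + 100) = 9 + (100 + k) = 109 + k)
M = -113
w = -523/96 (w = -523/(109 - 13) = -523/96 ≈ -5.4479)
M*w = -113*(-523/96) = 59099/96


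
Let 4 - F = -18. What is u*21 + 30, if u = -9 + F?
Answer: 303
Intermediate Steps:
F = 22 (F = 4 - 1*(-18) = 4 + 18 = 22)
u = 13 (u = -9 + 22 = 13)
u*21 + 30 = 13*21 + 30 = 273 + 30 = 303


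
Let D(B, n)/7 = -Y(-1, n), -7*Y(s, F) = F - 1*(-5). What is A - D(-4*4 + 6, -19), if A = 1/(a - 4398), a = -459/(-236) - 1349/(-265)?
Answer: 3844490354/274610921 ≈ 14.000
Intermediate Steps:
a = 439999/62540 (a = -459*(-1/236) - 1349*(-1/265) = 459/236 + 1349/265 = 439999/62540 ≈ 7.0355)
Y(s, F) = -5/7 - F/7 (Y(s, F) = -(F - 1*(-5))/7 = -(F + 5)/7 = -(5 + F)/7 = -5/7 - F/7)
A = -62540/274610921 (A = 1/(439999/62540 - 4398) = 1/(-274610921/62540) = -62540/274610921 ≈ -0.00022774)
D(B, n) = 5 + n (D(B, n) = 7*(-(-5/7 - n/7)) = 7*(5/7 + n/7) = 5 + n)
A - D(-4*4 + 6, -19) = -62540/274610921 - (5 - 19) = -62540/274610921 - 1*(-14) = -62540/274610921 + 14 = 3844490354/274610921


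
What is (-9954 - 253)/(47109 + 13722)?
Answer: -10207/60831 ≈ -0.16779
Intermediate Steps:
(-9954 - 253)/(47109 + 13722) = -10207/60831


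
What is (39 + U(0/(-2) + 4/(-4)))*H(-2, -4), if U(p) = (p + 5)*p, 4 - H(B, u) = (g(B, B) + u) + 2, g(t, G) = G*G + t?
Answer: 140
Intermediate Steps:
g(t, G) = t + G**2 (g(t, G) = G**2 + t = t + G**2)
H(B, u) = 2 - B - u - B**2 (H(B, u) = 4 - (((B + B**2) + u) + 2) = 4 - ((B + u + B**2) + 2) = 4 - (2 + B + u + B**2) = 4 + (-2 - B - u - B**2) = 2 - B - u - B**2)
U(p) = p*(5 + p) (U(p) = (5 + p)*p = p*(5 + p))
(39 + U(0/(-2) + 4/(-4)))*H(-2, -4) = (39 + (0/(-2) + 4/(-4))*(5 + (0/(-2) + 4/(-4))))*(2 - 1*(-2) - 1*(-4) - 1*(-2)**2) = (39 + (0*(-1/2) + 4*(-1/4))*(5 + (0*(-1/2) + 4*(-1/4))))*(2 + 2 + 4 - 1*4) = (39 + (0 - 1)*(5 + (0 - 1)))*(2 + 2 + 4 - 4) = (39 - (5 - 1))*4 = (39 - 1*4)*4 = (39 - 4)*4 = 35*4 = 140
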